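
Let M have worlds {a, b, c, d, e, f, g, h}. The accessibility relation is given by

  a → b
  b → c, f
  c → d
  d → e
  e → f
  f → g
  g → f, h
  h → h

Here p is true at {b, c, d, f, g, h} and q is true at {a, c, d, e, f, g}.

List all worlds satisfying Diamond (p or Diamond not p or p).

a: successors {b}; p or Diamond not p or p there: b:T. ✓
b: successors {c, f}; p or Diamond not p or p there: c:T, f:T. ✓
c: successors {d}; p or Diamond not p or p there: d:T. ✓
d: successors {e}; p or Diamond not p or p there: e:F. ✗
e: successors {f}; p or Diamond not p or p there: f:T. ✓
f: successors {g}; p or Diamond not p or p there: g:T. ✓
g: successors {f, h}; p or Diamond not p or p there: f:T, h:T. ✓
h: successors {h}; p or Diamond not p or p there: h:T. ✓

{a, b, c, e, f, g, h}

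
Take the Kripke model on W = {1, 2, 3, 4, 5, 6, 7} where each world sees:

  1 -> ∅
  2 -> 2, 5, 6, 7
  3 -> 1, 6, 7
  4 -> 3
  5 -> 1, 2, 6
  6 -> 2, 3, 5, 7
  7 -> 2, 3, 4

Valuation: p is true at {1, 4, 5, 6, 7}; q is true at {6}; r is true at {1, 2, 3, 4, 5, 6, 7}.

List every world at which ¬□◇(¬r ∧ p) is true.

{2, 3, 4, 5, 6, 7}

1: □◇(¬r ∧ p) is T. ✗
2: □◇(¬r ∧ p) is F. ✓
3: □◇(¬r ∧ p) is F. ✓
4: □◇(¬r ∧ p) is F. ✓
5: □◇(¬r ∧ p) is F. ✓
6: □◇(¬r ∧ p) is F. ✓
7: □◇(¬r ∧ p) is F. ✓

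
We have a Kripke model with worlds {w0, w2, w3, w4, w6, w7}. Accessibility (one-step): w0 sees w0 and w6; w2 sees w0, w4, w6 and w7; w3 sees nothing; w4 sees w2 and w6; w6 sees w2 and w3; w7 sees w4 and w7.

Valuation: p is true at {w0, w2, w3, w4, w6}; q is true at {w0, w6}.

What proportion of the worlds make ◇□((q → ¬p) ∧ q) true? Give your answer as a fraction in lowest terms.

1/6

w0: successors {w0, w6}; □((q → ¬p) ∧ q) there: w0:F, w6:F. ✗
w2: successors {w0, w4, w6, w7}; □((q → ¬p) ∧ q) there: w0:F, w4:F, w6:F, w7:F. ✗
w3: no successors, so ◇□((q → ¬p) ∧ q) fails. ✗
w4: successors {w2, w6}; □((q → ¬p) ∧ q) there: w2:F, w6:F. ✗
w6: successors {w2, w3}; □((q → ¬p) ∧ q) there: w2:F, w3:T. ✓
w7: successors {w4, w7}; □((q → ¬p) ∧ q) there: w4:F, w7:F. ✗
That's 1 of 6 worlds, so 1/6.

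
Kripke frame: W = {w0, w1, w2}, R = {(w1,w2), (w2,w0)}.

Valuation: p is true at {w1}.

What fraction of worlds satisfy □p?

1/3

w0: no successors, so □p holds vacuously. ✓
w1: successors {w2}; p there: w2:F. ✗
w2: successors {w0}; p there: w0:F. ✗
That's 1 of 3 worlds, so 1/3.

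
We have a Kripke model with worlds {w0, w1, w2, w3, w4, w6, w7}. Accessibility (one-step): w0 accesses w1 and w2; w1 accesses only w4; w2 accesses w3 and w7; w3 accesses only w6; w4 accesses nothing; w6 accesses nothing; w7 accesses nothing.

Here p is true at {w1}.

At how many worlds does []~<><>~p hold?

6

w0: successors {w1, w2}; ~<><>~p there: w1:T, w2:F. ✗
w1: successors {w4}; ~<><>~p there: w4:T. ✓
w2: successors {w3, w7}; ~<><>~p there: w3:T, w7:T. ✓
w3: successors {w6}; ~<><>~p there: w6:T. ✓
w4: no successors, so []~<><>~p holds vacuously. ✓
w6: no successors, so []~<><>~p holds vacuously. ✓
w7: no successors, so []~<><>~p holds vacuously. ✓
Satisfying worlds: {w1, w2, w3, w4, w6, w7}.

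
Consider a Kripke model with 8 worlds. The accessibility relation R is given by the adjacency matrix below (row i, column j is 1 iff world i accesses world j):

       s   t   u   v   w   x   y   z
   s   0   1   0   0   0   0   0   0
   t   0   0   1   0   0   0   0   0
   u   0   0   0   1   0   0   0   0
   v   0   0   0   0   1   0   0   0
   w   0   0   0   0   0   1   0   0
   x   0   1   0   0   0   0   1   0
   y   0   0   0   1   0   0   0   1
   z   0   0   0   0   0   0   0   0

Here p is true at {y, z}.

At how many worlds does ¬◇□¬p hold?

s: ◇□¬p is T. ✗
t: ◇□¬p is T. ✗
u: ◇□¬p is T. ✗
v: ◇□¬p is T. ✗
w: ◇□¬p is F. ✓
x: ◇□¬p is T. ✗
y: ◇□¬p is T. ✗
z: ◇□¬p is F. ✓
Satisfying worlds: {w, z}.

2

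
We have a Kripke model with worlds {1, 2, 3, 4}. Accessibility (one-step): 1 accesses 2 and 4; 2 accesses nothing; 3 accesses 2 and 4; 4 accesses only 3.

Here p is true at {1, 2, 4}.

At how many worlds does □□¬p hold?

3

1: successors {2, 4}; □¬p there: 2:T, 4:T. ✓
2: no successors, so □□¬p holds vacuously. ✓
3: successors {2, 4}; □¬p there: 2:T, 4:T. ✓
4: successors {3}; □¬p there: 3:F. ✗
Satisfying worlds: {1, 2, 3}.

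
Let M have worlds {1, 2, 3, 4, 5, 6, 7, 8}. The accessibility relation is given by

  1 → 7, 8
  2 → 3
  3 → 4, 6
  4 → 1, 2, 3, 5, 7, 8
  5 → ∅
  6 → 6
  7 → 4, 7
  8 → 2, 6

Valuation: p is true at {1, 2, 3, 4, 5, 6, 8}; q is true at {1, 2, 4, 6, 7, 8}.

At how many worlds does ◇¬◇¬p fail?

2

1: successors {7, 8}; ¬◇¬p there: 7:F, 8:T. ✓
2: successors {3}; ¬◇¬p there: 3:T. ✓
3: successors {4, 6}; ¬◇¬p there: 4:F, 6:T. ✓
4: successors {1, 2, 3, 5, 7, 8}; ¬◇¬p there: 1:F, 2:T, 3:T, 5:T, 7:F, 8:T. ✓
5: no successors, so ◇¬◇¬p fails. ✗
6: successors {6}; ¬◇¬p there: 6:T. ✓
7: successors {4, 7}; ¬◇¬p there: 4:F, 7:F. ✗
8: successors {2, 6}; ¬◇¬p there: 2:T, 6:T. ✓
Satisfying worlds: {1, 2, 3, 4, 6, 8}.
So ◇¬◇¬p fails at the other 2 worlds.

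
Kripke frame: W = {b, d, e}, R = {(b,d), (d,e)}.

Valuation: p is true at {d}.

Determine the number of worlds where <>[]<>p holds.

1

b: successors {d}; []<>p there: d:F. ✗
d: successors {e}; []<>p there: e:T. ✓
e: no successors, so <>[]<>p fails. ✗
Satisfying worlds: {d}.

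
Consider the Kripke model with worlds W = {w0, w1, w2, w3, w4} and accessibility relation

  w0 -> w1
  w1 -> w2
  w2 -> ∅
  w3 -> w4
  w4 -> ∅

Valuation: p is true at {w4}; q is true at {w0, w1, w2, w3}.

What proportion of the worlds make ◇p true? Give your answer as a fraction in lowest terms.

w0: successors {w1}; p there: w1:F. ✗
w1: successors {w2}; p there: w2:F. ✗
w2: no successors, so ◇p fails. ✗
w3: successors {w4}; p there: w4:T. ✓
w4: no successors, so ◇p fails. ✗
That's 1 of 5 worlds, so 1/5.

1/5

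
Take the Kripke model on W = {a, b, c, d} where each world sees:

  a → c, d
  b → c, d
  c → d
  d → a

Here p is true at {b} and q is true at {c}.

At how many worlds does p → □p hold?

a: p is F, □p is F. ✓
b: p is T, □p is F. ✗
c: p is F, □p is F. ✓
d: p is F, □p is F. ✓
Satisfying worlds: {a, c, d}.

3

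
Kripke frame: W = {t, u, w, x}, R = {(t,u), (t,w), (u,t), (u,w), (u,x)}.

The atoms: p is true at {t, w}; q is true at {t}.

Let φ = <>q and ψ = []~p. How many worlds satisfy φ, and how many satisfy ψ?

For <>q:
t: successors {u, w}; q there: u:F, w:F. ✗
u: successors {t, w, x}; q there: t:T, w:F, x:F. ✓
w: no successors, so <>q fails. ✗
x: no successors, so <>q fails. ✗
— 1 world.
For []~p:
t: successors {u, w}; ~p there: u:T, w:F. ✗
u: successors {t, w, x}; ~p there: t:F, w:F, x:T. ✗
w: no successors, so []~p holds vacuously. ✓
x: no successors, so []~p holds vacuously. ✓
— 2 worlds.

1 and 2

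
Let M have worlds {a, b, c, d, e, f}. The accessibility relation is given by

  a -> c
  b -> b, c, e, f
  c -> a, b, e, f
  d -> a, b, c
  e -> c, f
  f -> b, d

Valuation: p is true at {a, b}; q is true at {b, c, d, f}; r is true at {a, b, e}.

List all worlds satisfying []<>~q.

{a, f}

a: successors {c}; <>~q there: c:T. ✓
b: successors {b, c, e, f}; <>~q there: b:T, c:T, e:F, f:F. ✗
c: successors {a, b, e, f}; <>~q there: a:F, b:T, e:F, f:F. ✗
d: successors {a, b, c}; <>~q there: a:F, b:T, c:T. ✗
e: successors {c, f}; <>~q there: c:T, f:F. ✗
f: successors {b, d}; <>~q there: b:T, d:T. ✓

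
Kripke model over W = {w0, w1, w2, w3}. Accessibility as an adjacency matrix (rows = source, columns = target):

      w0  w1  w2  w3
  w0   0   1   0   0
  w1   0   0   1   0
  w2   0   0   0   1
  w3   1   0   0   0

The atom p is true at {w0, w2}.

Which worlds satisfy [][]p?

w0: successors {w1}; []p there: w1:T. ✓
w1: successors {w2}; []p there: w2:F. ✗
w2: successors {w3}; []p there: w3:T. ✓
w3: successors {w0}; []p there: w0:F. ✗

{w0, w2}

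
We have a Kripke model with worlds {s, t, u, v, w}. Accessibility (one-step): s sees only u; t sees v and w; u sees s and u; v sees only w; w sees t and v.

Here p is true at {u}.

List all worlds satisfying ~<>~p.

s: <>~p is F. ✓
t: <>~p is T. ✗
u: <>~p is T. ✗
v: <>~p is T. ✗
w: <>~p is T. ✗

{s}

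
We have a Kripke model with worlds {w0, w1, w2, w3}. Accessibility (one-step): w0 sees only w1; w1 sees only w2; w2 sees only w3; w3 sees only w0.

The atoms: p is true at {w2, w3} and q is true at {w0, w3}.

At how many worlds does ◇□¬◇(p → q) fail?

3

w0: successors {w1}; □¬◇(p → q) there: w1:F. ✗
w1: successors {w2}; □¬◇(p → q) there: w2:F. ✗
w2: successors {w3}; □¬◇(p → q) there: w3:F. ✗
w3: successors {w0}; □¬◇(p → q) there: w0:T. ✓
Satisfying worlds: {w3}.
So ◇□¬◇(p → q) fails at the other 3 worlds.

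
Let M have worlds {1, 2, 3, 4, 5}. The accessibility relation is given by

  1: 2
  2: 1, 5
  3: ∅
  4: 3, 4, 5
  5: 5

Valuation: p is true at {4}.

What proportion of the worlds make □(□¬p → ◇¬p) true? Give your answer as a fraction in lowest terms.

4/5

1: successors {2}; □¬p → ◇¬p there: 2:T. ✓
2: successors {1, 5}; □¬p → ◇¬p there: 1:T, 5:T. ✓
3: no successors, so □(□¬p → ◇¬p) holds vacuously. ✓
4: successors {3, 4, 5}; □¬p → ◇¬p there: 3:F, 4:T, 5:T. ✗
5: successors {5}; □¬p → ◇¬p there: 5:T. ✓
That's 4 of 5 worlds, so 4/5.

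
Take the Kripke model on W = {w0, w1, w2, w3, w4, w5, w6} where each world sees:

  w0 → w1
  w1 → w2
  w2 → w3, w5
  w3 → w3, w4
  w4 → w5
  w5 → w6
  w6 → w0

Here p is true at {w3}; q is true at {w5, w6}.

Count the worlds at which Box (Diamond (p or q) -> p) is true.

3

w0: successors {w1}; Diamond (p or q) -> p there: w1:T. ✓
w1: successors {w2}; Diamond (p or q) -> p there: w2:F. ✗
w2: successors {w3, w5}; Diamond (p or q) -> p there: w3:T, w5:F. ✗
w3: successors {w3, w4}; Diamond (p or q) -> p there: w3:T, w4:F. ✗
w4: successors {w5}; Diamond (p or q) -> p there: w5:F. ✗
w5: successors {w6}; Diamond (p or q) -> p there: w6:T. ✓
w6: successors {w0}; Diamond (p or q) -> p there: w0:T. ✓
Satisfying worlds: {w0, w5, w6}.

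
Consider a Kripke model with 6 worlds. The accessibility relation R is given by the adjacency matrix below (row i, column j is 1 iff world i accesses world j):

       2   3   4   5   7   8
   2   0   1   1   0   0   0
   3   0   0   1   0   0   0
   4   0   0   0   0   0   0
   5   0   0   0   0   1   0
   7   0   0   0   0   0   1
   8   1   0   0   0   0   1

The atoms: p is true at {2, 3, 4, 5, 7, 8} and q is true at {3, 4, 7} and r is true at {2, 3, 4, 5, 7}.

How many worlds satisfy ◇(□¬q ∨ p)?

2: successors {3, 4}; □¬q ∨ p there: 3:T, 4:T. ✓
3: successors {4}; □¬q ∨ p there: 4:T. ✓
4: no successors, so ◇(□¬q ∨ p) fails. ✗
5: successors {7}; □¬q ∨ p there: 7:T. ✓
7: successors {8}; □¬q ∨ p there: 8:T. ✓
8: successors {2, 8}; □¬q ∨ p there: 2:T, 8:T. ✓
Satisfying worlds: {2, 3, 5, 7, 8}.

5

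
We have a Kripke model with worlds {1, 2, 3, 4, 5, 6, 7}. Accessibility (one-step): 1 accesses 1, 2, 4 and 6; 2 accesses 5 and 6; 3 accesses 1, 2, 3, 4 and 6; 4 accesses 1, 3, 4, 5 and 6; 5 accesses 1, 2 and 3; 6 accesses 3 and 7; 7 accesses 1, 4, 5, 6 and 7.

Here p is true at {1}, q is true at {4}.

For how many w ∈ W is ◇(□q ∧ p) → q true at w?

7

1: ◇(□q ∧ p) is F, q is F. ✓
2: ◇(□q ∧ p) is F, q is F. ✓
3: ◇(□q ∧ p) is F, q is F. ✓
4: ◇(□q ∧ p) is F, q is T. ✓
5: ◇(□q ∧ p) is F, q is F. ✓
6: ◇(□q ∧ p) is F, q is F. ✓
7: ◇(□q ∧ p) is F, q is F. ✓
Satisfying worlds: {1, 2, 3, 4, 5, 6, 7}.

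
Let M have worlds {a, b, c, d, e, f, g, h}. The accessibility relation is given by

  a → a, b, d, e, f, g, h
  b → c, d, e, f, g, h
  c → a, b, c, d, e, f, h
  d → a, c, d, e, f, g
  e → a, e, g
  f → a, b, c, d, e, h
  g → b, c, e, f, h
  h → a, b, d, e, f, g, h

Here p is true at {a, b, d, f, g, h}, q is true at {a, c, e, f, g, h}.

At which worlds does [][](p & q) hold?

a: successors {a, b, d, e, f, g, h}; [](p & q) there: a:F, b:F, d:F, e:F, f:F, g:F, h:F. ✗
b: successors {c, d, e, f, g, h}; [](p & q) there: c:F, d:F, e:F, f:F, g:F, h:F. ✗
c: successors {a, b, c, d, e, f, h}; [](p & q) there: a:F, b:F, c:F, d:F, e:F, f:F, h:F. ✗
d: successors {a, c, d, e, f, g}; [](p & q) there: a:F, c:F, d:F, e:F, f:F, g:F. ✗
e: successors {a, e, g}; [](p & q) there: a:F, e:F, g:F. ✗
f: successors {a, b, c, d, e, h}; [](p & q) there: a:F, b:F, c:F, d:F, e:F, h:F. ✗
g: successors {b, c, e, f, h}; [](p & q) there: b:F, c:F, e:F, f:F, h:F. ✗
h: successors {a, b, d, e, f, g, h}; [](p & q) there: a:F, b:F, d:F, e:F, f:F, g:F, h:F. ✗

∅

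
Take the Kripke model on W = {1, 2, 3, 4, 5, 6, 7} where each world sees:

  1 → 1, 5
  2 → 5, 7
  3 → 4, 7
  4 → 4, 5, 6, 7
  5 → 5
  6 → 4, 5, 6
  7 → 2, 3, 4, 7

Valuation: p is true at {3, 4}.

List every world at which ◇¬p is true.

1: successors {1, 5}; ¬p there: 1:T, 5:T. ✓
2: successors {5, 7}; ¬p there: 5:T, 7:T. ✓
3: successors {4, 7}; ¬p there: 4:F, 7:T. ✓
4: successors {4, 5, 6, 7}; ¬p there: 4:F, 5:T, 6:T, 7:T. ✓
5: successors {5}; ¬p there: 5:T. ✓
6: successors {4, 5, 6}; ¬p there: 4:F, 5:T, 6:T. ✓
7: successors {2, 3, 4, 7}; ¬p there: 2:T, 3:F, 4:F, 7:T. ✓

{1, 2, 3, 4, 5, 6, 7}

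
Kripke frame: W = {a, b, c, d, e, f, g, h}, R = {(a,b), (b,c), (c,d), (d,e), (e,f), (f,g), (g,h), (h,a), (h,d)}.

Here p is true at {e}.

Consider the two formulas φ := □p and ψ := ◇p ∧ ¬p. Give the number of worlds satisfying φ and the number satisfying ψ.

For □p:
a: successors {b}; p there: b:F. ✗
b: successors {c}; p there: c:F. ✗
c: successors {d}; p there: d:F. ✗
d: successors {e}; p there: e:T. ✓
e: successors {f}; p there: f:F. ✗
f: successors {g}; p there: g:F. ✗
g: successors {h}; p there: h:F. ✗
h: successors {a, d}; p there: a:F, d:F. ✗
— 1 world.
For ◇p ∧ ¬p:
a: ◇p is F, ¬p is T. ✗
b: ◇p is F, ¬p is T. ✗
c: ◇p is F, ¬p is T. ✗
d: ◇p is T, ¬p is T. ✓
e: ◇p is F, ¬p is F. ✗
f: ◇p is F, ¬p is T. ✗
g: ◇p is F, ¬p is T. ✗
h: ◇p is F, ¬p is T. ✗
— 1 world.

1 and 1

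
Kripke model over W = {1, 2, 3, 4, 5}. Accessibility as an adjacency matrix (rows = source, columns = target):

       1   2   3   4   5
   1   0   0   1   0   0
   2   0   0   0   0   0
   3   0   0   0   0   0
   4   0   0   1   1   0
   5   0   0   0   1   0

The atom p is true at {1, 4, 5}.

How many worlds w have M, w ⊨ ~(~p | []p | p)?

1: ~p | []p | p is T. ✗
2: ~p | []p | p is T. ✗
3: ~p | []p | p is T. ✗
4: ~p | []p | p is T. ✗
5: ~p | []p | p is T. ✗
Satisfying worlds: ∅.

0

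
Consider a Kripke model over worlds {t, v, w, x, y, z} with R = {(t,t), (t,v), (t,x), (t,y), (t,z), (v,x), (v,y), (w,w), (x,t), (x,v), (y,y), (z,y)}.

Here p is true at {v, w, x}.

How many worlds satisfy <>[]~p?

4

t: successors {t, v, x, y, z}; []~p there: t:F, v:F, x:F, y:T, z:T. ✓
v: successors {x, y}; []~p there: x:F, y:T. ✓
w: successors {w}; []~p there: w:F. ✗
x: successors {t, v}; []~p there: t:F, v:F. ✗
y: successors {y}; []~p there: y:T. ✓
z: successors {y}; []~p there: y:T. ✓
Satisfying worlds: {t, v, y, z}.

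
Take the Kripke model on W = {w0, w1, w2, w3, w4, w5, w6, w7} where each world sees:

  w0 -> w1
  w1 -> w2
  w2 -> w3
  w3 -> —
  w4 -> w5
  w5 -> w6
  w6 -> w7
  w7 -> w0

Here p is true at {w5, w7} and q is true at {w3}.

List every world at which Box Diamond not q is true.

{w0, w3, w4, w5, w6, w7}

w0: successors {w1}; Diamond not q there: w1:T. ✓
w1: successors {w2}; Diamond not q there: w2:F. ✗
w2: successors {w3}; Diamond not q there: w3:F. ✗
w3: no successors, so Box Diamond not q holds vacuously. ✓
w4: successors {w5}; Diamond not q there: w5:T. ✓
w5: successors {w6}; Diamond not q there: w6:T. ✓
w6: successors {w7}; Diamond not q there: w7:T. ✓
w7: successors {w0}; Diamond not q there: w0:T. ✓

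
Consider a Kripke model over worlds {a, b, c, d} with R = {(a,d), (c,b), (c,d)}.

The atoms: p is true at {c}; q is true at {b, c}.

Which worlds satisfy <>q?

{c}

a: successors {d}; q there: d:F. ✗
b: no successors, so <>q fails. ✗
c: successors {b, d}; q there: b:T, d:F. ✓
d: no successors, so <>q fails. ✗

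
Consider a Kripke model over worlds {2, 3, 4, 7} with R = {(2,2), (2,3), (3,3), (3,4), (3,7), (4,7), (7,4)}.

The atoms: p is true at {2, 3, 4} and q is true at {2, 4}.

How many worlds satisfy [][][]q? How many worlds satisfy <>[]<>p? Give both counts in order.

For [][][]q:
2: successors {2, 3}; [][]q there: 2:F, 3:F. ✗
3: successors {3, 4, 7}; [][]q there: 3:F, 4:T, 7:F. ✗
4: successors {7}; [][]q there: 7:F. ✗
7: successors {4}; [][]q there: 4:T. ✓
— 1 world.
For <>[]<>p:
2: successors {2, 3}; []<>p there: 2:T, 3:F. ✓
3: successors {3, 4, 7}; []<>p there: 3:F, 4:T, 7:F. ✓
4: successors {7}; []<>p there: 7:F. ✗
7: successors {4}; []<>p there: 4:T. ✓
— 3 worlds.

1 and 3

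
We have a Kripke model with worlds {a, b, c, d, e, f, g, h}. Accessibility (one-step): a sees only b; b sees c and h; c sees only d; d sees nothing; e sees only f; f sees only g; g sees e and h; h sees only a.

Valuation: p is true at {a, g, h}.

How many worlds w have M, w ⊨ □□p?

a: successors {b}; □p there: b:F. ✗
b: successors {c, h}; □p there: c:F, h:T. ✗
c: successors {d}; □p there: d:T. ✓
d: no successors, so □□p holds vacuously. ✓
e: successors {f}; □p there: f:T. ✓
f: successors {g}; □p there: g:F. ✗
g: successors {e, h}; □p there: e:F, h:T. ✗
h: successors {a}; □p there: a:F. ✗
Satisfying worlds: {c, d, e}.

3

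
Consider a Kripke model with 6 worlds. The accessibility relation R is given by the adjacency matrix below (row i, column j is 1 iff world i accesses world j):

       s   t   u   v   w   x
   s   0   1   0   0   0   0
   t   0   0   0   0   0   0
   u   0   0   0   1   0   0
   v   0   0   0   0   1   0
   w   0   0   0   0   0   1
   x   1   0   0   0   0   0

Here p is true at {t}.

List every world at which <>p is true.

s: successors {t}; p there: t:T. ✓
t: no successors, so <>p fails. ✗
u: successors {v}; p there: v:F. ✗
v: successors {w}; p there: w:F. ✗
w: successors {x}; p there: x:F. ✗
x: successors {s}; p there: s:F. ✗

{s}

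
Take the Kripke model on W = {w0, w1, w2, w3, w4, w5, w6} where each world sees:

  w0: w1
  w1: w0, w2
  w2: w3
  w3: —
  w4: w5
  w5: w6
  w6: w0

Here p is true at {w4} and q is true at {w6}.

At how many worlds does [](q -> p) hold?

w0: successors {w1}; q -> p there: w1:T. ✓
w1: successors {w0, w2}; q -> p there: w0:T, w2:T. ✓
w2: successors {w3}; q -> p there: w3:T. ✓
w3: no successors, so [](q -> p) holds vacuously. ✓
w4: successors {w5}; q -> p there: w5:T. ✓
w5: successors {w6}; q -> p there: w6:F. ✗
w6: successors {w0}; q -> p there: w0:T. ✓
Satisfying worlds: {w0, w1, w2, w3, w4, w6}.

6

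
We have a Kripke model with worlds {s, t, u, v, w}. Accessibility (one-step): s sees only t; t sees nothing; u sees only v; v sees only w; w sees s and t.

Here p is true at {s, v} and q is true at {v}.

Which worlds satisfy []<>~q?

s: successors {t}; <>~q there: t:F. ✗
t: no successors, so []<>~q holds vacuously. ✓
u: successors {v}; <>~q there: v:T. ✓
v: successors {w}; <>~q there: w:T. ✓
w: successors {s, t}; <>~q there: s:T, t:F. ✗

{t, u, v}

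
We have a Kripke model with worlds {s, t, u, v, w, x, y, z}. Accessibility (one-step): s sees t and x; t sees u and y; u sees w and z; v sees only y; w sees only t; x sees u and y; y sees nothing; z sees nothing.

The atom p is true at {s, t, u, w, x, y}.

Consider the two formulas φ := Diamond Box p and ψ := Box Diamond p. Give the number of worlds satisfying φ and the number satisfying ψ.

For Diamond Box p:
s: successors {t, x}; Box p there: t:T, x:T. ✓
t: successors {u, y}; Box p there: u:F, y:T. ✓
u: successors {w, z}; Box p there: w:T, z:T. ✓
v: successors {y}; Box p there: y:T. ✓
w: successors {t}; Box p there: t:T. ✓
x: successors {u, y}; Box p there: u:F, y:T. ✓
y: no successors, so Diamond Box p fails. ✗
z: no successors, so Diamond Box p fails. ✗
— 6 worlds.
For Box Diamond p:
s: successors {t, x}; Diamond p there: t:T, x:T. ✓
t: successors {u, y}; Diamond p there: u:T, y:F. ✗
u: successors {w, z}; Diamond p there: w:T, z:F. ✗
v: successors {y}; Diamond p there: y:F. ✗
w: successors {t}; Diamond p there: t:T. ✓
x: successors {u, y}; Diamond p there: u:T, y:F. ✗
y: no successors, so Box Diamond p holds vacuously. ✓
z: no successors, so Box Diamond p holds vacuously. ✓
— 4 worlds.

6 and 4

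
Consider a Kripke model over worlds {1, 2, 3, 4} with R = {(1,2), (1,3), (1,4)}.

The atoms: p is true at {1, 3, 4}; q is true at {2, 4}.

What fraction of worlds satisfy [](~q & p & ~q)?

1: successors {2, 3, 4}; ~q & p & ~q there: 2:F, 3:T, 4:F. ✗
2: no successors, so [](~q & p & ~q) holds vacuously. ✓
3: no successors, so [](~q & p & ~q) holds vacuously. ✓
4: no successors, so [](~q & p & ~q) holds vacuously. ✓
That's 3 of 4 worlds, so 3/4.

3/4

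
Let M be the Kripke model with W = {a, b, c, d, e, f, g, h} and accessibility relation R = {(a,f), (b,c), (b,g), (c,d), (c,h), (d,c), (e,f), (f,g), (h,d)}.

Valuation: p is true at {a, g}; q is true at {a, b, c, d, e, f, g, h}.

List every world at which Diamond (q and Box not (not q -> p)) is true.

a: successors {f}; q and Box not (not q -> p) there: f:F. ✗
b: successors {c, g}; q and Box not (not q -> p) there: c:F, g:T. ✓
c: successors {d, h}; q and Box not (not q -> p) there: d:F, h:F. ✗
d: successors {c}; q and Box not (not q -> p) there: c:F. ✗
e: successors {f}; q and Box not (not q -> p) there: f:F. ✗
f: successors {g}; q and Box not (not q -> p) there: g:T. ✓
g: no successors, so Diamond (q and Box not (not q -> p)) fails. ✗
h: successors {d}; q and Box not (not q -> p) there: d:F. ✗

{b, f}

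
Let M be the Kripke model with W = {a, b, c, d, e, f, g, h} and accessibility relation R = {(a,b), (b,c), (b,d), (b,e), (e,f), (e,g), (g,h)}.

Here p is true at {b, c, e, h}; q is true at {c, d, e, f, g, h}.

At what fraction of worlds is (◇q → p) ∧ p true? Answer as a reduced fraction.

1/2

a: ◇q → p is T, p is F. ✗
b: ◇q → p is T, p is T. ✓
c: ◇q → p is T, p is T. ✓
d: ◇q → p is T, p is F. ✗
e: ◇q → p is T, p is T. ✓
f: ◇q → p is T, p is F. ✗
g: ◇q → p is F, p is F. ✗
h: ◇q → p is T, p is T. ✓
That's 4 of 8 worlds, so 4/8 = 1/2.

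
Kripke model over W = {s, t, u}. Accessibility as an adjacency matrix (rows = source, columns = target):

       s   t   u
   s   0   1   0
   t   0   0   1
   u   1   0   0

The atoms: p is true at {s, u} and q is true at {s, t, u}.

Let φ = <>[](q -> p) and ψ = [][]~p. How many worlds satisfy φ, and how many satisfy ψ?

2 and 1

For <>[](q -> p):
s: successors {t}; [](q -> p) there: t:T. ✓
t: successors {u}; [](q -> p) there: u:T. ✓
u: successors {s}; [](q -> p) there: s:F. ✗
— 2 worlds.
For [][]~p:
s: successors {t}; []~p there: t:F. ✗
t: successors {u}; []~p there: u:F. ✗
u: successors {s}; []~p there: s:T. ✓
— 1 world.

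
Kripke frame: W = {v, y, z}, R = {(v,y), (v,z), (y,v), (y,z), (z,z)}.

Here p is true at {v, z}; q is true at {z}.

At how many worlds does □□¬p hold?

v: successors {y, z}; □¬p there: y:F, z:F. ✗
y: successors {v, z}; □¬p there: v:F, z:F. ✗
z: successors {z}; □¬p there: z:F. ✗
Satisfying worlds: ∅.

0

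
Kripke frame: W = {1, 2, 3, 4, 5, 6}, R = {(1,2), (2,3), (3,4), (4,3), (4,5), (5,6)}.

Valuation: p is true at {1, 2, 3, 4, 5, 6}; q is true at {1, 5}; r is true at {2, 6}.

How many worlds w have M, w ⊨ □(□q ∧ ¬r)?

1

1: successors {2}; □q ∧ ¬r there: 2:F. ✗
2: successors {3}; □q ∧ ¬r there: 3:F. ✗
3: successors {4}; □q ∧ ¬r there: 4:F. ✗
4: successors {3, 5}; □q ∧ ¬r there: 3:F, 5:F. ✗
5: successors {6}; □q ∧ ¬r there: 6:F. ✗
6: no successors, so □(□q ∧ ¬r) holds vacuously. ✓
Satisfying worlds: {6}.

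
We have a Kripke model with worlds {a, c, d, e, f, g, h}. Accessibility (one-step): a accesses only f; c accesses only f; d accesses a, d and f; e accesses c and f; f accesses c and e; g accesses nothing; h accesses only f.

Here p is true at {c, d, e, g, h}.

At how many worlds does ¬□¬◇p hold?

6

a: □¬◇p is F. ✓
c: □¬◇p is F. ✓
d: □¬◇p is F. ✓
e: □¬◇p is F. ✓
f: □¬◇p is F. ✓
g: □¬◇p is T. ✗
h: □¬◇p is F. ✓
Satisfying worlds: {a, c, d, e, f, h}.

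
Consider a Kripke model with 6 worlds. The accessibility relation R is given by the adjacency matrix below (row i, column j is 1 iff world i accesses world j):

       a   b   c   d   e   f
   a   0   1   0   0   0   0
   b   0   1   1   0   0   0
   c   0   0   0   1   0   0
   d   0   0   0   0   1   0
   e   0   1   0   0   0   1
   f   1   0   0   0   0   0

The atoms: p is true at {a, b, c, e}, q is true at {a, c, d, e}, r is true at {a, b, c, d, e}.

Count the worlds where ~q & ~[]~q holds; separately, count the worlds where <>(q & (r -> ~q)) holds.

For ~q & ~[]~q:
a: ~q is F, ~[]~q is F. ✗
b: ~q is T, ~[]~q is T. ✓
c: ~q is F, ~[]~q is T. ✗
d: ~q is F, ~[]~q is T. ✗
e: ~q is F, ~[]~q is F. ✗
f: ~q is T, ~[]~q is T. ✓
— 2 worlds.
For <>(q & (r -> ~q)):
a: successors {b}; q & (r -> ~q) there: b:F. ✗
b: successors {b, c}; q & (r -> ~q) there: b:F, c:F. ✗
c: successors {d}; q & (r -> ~q) there: d:F. ✗
d: successors {e}; q & (r -> ~q) there: e:F. ✗
e: successors {b, f}; q & (r -> ~q) there: b:F, f:F. ✗
f: successors {a}; q & (r -> ~q) there: a:F. ✗
— 0 worlds.

2 and 0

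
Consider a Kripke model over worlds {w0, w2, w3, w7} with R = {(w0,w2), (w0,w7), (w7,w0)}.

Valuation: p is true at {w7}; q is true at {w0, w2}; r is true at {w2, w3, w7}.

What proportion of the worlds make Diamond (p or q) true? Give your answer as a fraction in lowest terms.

w0: successors {w2, w7}; p or q there: w2:T, w7:T. ✓
w2: no successors, so Diamond (p or q) fails. ✗
w3: no successors, so Diamond (p or q) fails. ✗
w7: successors {w0}; p or q there: w0:T. ✓
That's 2 of 4 worlds, so 2/4 = 1/2.

1/2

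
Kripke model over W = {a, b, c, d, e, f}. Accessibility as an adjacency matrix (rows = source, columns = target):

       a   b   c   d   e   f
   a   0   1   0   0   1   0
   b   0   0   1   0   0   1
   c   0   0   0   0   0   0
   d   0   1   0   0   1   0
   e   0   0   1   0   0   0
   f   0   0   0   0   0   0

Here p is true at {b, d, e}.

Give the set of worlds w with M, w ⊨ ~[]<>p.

{a, b, d, e}

a: []<>p is F. ✓
b: []<>p is F. ✓
c: []<>p is T. ✗
d: []<>p is F. ✓
e: []<>p is F. ✓
f: []<>p is T. ✗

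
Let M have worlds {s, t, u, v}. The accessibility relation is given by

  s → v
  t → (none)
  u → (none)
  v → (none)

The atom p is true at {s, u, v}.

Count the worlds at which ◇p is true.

1

s: successors {v}; p there: v:T. ✓
t: no successors, so ◇p fails. ✗
u: no successors, so ◇p fails. ✗
v: no successors, so ◇p fails. ✗
Satisfying worlds: {s}.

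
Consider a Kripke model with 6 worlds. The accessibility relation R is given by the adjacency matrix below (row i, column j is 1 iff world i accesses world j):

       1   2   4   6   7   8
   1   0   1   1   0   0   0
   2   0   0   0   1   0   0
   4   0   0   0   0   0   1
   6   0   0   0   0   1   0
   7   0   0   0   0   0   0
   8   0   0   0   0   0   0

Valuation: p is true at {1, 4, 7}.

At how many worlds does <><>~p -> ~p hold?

5

1: <><>~p is T, ~p is F. ✗
2: <><>~p is F, ~p is T. ✓
4: <><>~p is F, ~p is F. ✓
6: <><>~p is F, ~p is T. ✓
7: <><>~p is F, ~p is F. ✓
8: <><>~p is F, ~p is T. ✓
Satisfying worlds: {2, 4, 6, 7, 8}.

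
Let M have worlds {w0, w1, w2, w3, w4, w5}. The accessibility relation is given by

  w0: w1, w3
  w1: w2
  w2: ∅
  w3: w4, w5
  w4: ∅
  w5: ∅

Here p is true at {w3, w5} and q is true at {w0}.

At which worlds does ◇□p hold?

{w1, w3}

w0: successors {w1, w3}; □p there: w1:F, w3:F. ✗
w1: successors {w2}; □p there: w2:T. ✓
w2: no successors, so ◇□p fails. ✗
w3: successors {w4, w5}; □p there: w4:T, w5:T. ✓
w4: no successors, so ◇□p fails. ✗
w5: no successors, so ◇□p fails. ✗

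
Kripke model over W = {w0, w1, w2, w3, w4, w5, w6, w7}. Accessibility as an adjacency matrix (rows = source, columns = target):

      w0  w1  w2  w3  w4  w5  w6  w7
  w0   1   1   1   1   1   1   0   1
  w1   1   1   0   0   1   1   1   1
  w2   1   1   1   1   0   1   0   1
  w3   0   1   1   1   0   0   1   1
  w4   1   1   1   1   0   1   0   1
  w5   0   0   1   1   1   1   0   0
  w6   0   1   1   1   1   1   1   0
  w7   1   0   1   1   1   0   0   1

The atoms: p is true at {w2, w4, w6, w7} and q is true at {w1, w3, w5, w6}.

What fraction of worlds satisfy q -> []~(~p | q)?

w0: q is F, []~(~p | q) is F. ✓
w1: q is T, []~(~p | q) is F. ✗
w2: q is F, []~(~p | q) is F. ✓
w3: q is T, []~(~p | q) is F. ✗
w4: q is F, []~(~p | q) is F. ✓
w5: q is T, []~(~p | q) is F. ✗
w6: q is T, []~(~p | q) is F. ✗
w7: q is F, []~(~p | q) is F. ✓
That's 4 of 8 worlds, so 4/8 = 1/2.

1/2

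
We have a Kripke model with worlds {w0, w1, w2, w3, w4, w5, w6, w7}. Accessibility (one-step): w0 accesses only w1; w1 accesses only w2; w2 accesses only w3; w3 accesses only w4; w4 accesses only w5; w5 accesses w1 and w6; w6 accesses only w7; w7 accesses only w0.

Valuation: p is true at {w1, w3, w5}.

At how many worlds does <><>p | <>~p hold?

w0: <><>p is F, <>~p is F. ✗
w1: <><>p is T, <>~p is T. ✓
w2: <><>p is F, <>~p is F. ✗
w3: <><>p is T, <>~p is T. ✓
w4: <><>p is T, <>~p is F. ✓
w5: <><>p is F, <>~p is T. ✓
w6: <><>p is F, <>~p is T. ✓
w7: <><>p is T, <>~p is T. ✓
Satisfying worlds: {w1, w3, w4, w5, w6, w7}.

6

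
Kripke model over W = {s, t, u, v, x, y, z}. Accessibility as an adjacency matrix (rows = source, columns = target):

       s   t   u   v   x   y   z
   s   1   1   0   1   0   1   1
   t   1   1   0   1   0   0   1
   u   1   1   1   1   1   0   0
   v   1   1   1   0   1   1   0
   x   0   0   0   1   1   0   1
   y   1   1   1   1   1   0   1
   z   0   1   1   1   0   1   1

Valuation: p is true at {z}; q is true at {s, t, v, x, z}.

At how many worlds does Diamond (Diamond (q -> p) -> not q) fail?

2

s: successors {s, t, v, y, z}; Diamond (q -> p) -> not q there: s:F, t:F, v:F, y:T, z:F. ✓
t: successors {s, t, v, z}; Diamond (q -> p) -> not q there: s:F, t:F, v:F, z:F. ✗
u: successors {s, t, u, v, x}; Diamond (q -> p) -> not q there: s:F, t:F, u:T, v:F, x:F. ✓
v: successors {s, t, u, x, y}; Diamond (q -> p) -> not q there: s:F, t:F, u:T, x:F, y:T. ✓
x: successors {v, x, z}; Diamond (q -> p) -> not q there: v:F, x:F, z:F. ✗
y: successors {s, t, u, v, x, z}; Diamond (q -> p) -> not q there: s:F, t:F, u:T, v:F, x:F, z:F. ✓
z: successors {t, u, v, y, z}; Diamond (q -> p) -> not q there: t:F, u:T, v:F, y:T, z:F. ✓
Satisfying worlds: {s, u, v, y, z}.
So Diamond (Diamond (q -> p) -> not q) fails at the other 2 worlds.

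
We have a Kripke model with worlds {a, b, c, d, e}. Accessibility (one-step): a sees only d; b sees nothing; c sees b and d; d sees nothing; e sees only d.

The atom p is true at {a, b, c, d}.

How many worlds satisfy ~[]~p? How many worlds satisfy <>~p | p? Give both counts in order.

For ~[]~p:
a: []~p is F. ✓
b: []~p is T. ✗
c: []~p is F. ✓
d: []~p is T. ✗
e: []~p is F. ✓
— 3 worlds.
For <>~p | p:
a: <>~p is F, p is T. ✓
b: <>~p is F, p is T. ✓
c: <>~p is F, p is T. ✓
d: <>~p is F, p is T. ✓
e: <>~p is F, p is F. ✗
— 4 worlds.

3 and 4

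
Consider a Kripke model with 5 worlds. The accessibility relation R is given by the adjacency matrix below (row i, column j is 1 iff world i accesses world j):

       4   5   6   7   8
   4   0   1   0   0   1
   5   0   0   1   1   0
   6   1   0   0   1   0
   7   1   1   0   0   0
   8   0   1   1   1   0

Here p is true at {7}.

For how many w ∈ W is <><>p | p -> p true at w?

2

4: <><>p | p is T, p is F. ✗
5: <><>p | p is T, p is F. ✗
6: <><>p | p is F, p is F. ✓
7: <><>p | p is T, p is T. ✓
8: <><>p | p is T, p is F. ✗
Satisfying worlds: {6, 7}.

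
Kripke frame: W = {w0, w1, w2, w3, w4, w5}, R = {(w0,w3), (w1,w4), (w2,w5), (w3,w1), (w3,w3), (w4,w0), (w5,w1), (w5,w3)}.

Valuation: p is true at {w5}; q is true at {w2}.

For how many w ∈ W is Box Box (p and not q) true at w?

0

w0: successors {w3}; Box (p and not q) there: w3:F. ✗
w1: successors {w4}; Box (p and not q) there: w4:F. ✗
w2: successors {w5}; Box (p and not q) there: w5:F. ✗
w3: successors {w1, w3}; Box (p and not q) there: w1:F, w3:F. ✗
w4: successors {w0}; Box (p and not q) there: w0:F. ✗
w5: successors {w1, w3}; Box (p and not q) there: w1:F, w3:F. ✗
Satisfying worlds: ∅.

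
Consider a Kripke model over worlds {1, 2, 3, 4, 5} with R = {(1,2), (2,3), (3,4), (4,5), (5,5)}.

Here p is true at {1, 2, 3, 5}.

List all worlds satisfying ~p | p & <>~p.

1: ~p is F, p & <>~p is F. ✗
2: ~p is F, p & <>~p is F. ✗
3: ~p is F, p & <>~p is T. ✓
4: ~p is T, p & <>~p is F. ✓
5: ~p is F, p & <>~p is F. ✗

{3, 4}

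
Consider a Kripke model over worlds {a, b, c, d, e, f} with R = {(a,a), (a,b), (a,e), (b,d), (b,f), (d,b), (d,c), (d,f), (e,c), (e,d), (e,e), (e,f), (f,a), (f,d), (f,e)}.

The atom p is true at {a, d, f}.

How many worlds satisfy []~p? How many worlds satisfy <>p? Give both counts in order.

1 and 5

For []~p:
a: successors {a, b, e}; ~p there: a:F, b:T, e:T. ✗
b: successors {d, f}; ~p there: d:F, f:F. ✗
c: no successors, so []~p holds vacuously. ✓
d: successors {b, c, f}; ~p there: b:T, c:T, f:F. ✗
e: successors {c, d, e, f}; ~p there: c:T, d:F, e:T, f:F. ✗
f: successors {a, d, e}; ~p there: a:F, d:F, e:T. ✗
— 1 world.
For <>p:
a: successors {a, b, e}; p there: a:T, b:F, e:F. ✓
b: successors {d, f}; p there: d:T, f:T. ✓
c: no successors, so <>p fails. ✗
d: successors {b, c, f}; p there: b:F, c:F, f:T. ✓
e: successors {c, d, e, f}; p there: c:F, d:T, e:F, f:T. ✓
f: successors {a, d, e}; p there: a:T, d:T, e:F. ✓
— 5 worlds.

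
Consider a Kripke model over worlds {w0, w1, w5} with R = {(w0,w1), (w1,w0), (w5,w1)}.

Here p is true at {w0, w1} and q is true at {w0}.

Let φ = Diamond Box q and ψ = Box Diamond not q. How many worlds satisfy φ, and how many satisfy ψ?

2 and 1

For Diamond Box q:
w0: successors {w1}; Box q there: w1:T. ✓
w1: successors {w0}; Box q there: w0:F. ✗
w5: successors {w1}; Box q there: w1:T. ✓
— 2 worlds.
For Box Diamond not q:
w0: successors {w1}; Diamond not q there: w1:F. ✗
w1: successors {w0}; Diamond not q there: w0:T. ✓
w5: successors {w1}; Diamond not q there: w1:F. ✗
— 1 world.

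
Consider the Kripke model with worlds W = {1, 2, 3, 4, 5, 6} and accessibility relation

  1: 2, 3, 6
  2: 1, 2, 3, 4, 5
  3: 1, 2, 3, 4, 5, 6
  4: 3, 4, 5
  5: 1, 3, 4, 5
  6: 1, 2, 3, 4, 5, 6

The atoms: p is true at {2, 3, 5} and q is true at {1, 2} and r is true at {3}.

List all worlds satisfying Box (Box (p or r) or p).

∅

1: successors {2, 3, 6}; Box (p or r) or p there: 2:T, 3:T, 6:F. ✗
2: successors {1, 2, 3, 4, 5}; Box (p or r) or p there: 1:F, 2:T, 3:T, 4:F, 5:T. ✗
3: successors {1, 2, 3, 4, 5, 6}; Box (p or r) or p there: 1:F, 2:T, 3:T, 4:F, 5:T, 6:F. ✗
4: successors {3, 4, 5}; Box (p or r) or p there: 3:T, 4:F, 5:T. ✗
5: successors {1, 3, 4, 5}; Box (p or r) or p there: 1:F, 3:T, 4:F, 5:T. ✗
6: successors {1, 2, 3, 4, 5, 6}; Box (p or r) or p there: 1:F, 2:T, 3:T, 4:F, 5:T, 6:F. ✗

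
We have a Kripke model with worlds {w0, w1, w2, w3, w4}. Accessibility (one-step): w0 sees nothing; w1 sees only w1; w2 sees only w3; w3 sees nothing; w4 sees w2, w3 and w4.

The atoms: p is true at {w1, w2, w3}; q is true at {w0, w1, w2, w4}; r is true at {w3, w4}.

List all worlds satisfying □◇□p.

{w0, w1, w3}

w0: no successors, so □◇□p holds vacuously. ✓
w1: successors {w1}; ◇□p there: w1:T. ✓
w2: successors {w3}; ◇□p there: w3:F. ✗
w3: no successors, so □◇□p holds vacuously. ✓
w4: successors {w2, w3, w4}; ◇□p there: w2:T, w3:F, w4:T. ✗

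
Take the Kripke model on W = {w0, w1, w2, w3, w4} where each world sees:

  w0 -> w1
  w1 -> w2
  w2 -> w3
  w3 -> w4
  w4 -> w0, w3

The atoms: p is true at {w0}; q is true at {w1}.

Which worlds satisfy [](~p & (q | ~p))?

{w0, w1, w2, w3}

w0: successors {w1}; ~p & (q | ~p) there: w1:T. ✓
w1: successors {w2}; ~p & (q | ~p) there: w2:T. ✓
w2: successors {w3}; ~p & (q | ~p) there: w3:T. ✓
w3: successors {w4}; ~p & (q | ~p) there: w4:T. ✓
w4: successors {w0, w3}; ~p & (q | ~p) there: w0:F, w3:T. ✗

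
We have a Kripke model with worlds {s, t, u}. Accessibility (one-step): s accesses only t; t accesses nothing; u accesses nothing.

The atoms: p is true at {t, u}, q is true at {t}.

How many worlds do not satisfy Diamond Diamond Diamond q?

3

s: successors {t}; Diamond Diamond q there: t:F. ✗
t: no successors, so Diamond Diamond Diamond q fails. ✗
u: no successors, so Diamond Diamond Diamond q fails. ✗
Satisfying worlds: ∅.
So Diamond Diamond Diamond q fails at the other 3 worlds.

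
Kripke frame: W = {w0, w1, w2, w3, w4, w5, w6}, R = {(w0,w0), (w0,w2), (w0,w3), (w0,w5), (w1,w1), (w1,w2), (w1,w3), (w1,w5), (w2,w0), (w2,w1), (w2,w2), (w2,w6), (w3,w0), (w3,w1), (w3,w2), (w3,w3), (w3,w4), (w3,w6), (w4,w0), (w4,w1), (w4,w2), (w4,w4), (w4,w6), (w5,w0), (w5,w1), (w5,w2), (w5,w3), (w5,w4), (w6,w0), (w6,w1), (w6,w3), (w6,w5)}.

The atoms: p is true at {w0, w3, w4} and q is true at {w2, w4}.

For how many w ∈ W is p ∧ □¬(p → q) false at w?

7

w0: p is T, □¬(p → q) is F. ✗
w1: p is F, □¬(p → q) is F. ✗
w2: p is F, □¬(p → q) is F. ✗
w3: p is T, □¬(p → q) is F. ✗
w4: p is T, □¬(p → q) is F. ✗
w5: p is F, □¬(p → q) is F. ✗
w6: p is F, □¬(p → q) is F. ✗
Satisfying worlds: ∅.
So p ∧ □¬(p → q) fails at the other 7 worlds.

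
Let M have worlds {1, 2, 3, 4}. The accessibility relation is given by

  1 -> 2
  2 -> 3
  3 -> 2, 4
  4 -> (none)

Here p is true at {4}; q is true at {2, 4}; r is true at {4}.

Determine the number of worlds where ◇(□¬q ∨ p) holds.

2

1: successors {2}; □¬q ∨ p there: 2:T. ✓
2: successors {3}; □¬q ∨ p there: 3:F. ✗
3: successors {2, 4}; □¬q ∨ p there: 2:T, 4:T. ✓
4: no successors, so ◇(□¬q ∨ p) fails. ✗
Satisfying worlds: {1, 3}.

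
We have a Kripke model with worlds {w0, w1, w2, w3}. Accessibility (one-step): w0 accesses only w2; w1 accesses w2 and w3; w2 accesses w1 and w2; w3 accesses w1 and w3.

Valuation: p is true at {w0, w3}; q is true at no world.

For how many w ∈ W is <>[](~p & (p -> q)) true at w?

3

w0: successors {w2}; [](~p & (p -> q)) there: w2:T. ✓
w1: successors {w2, w3}; [](~p & (p -> q)) there: w2:T, w3:F. ✓
w2: successors {w1, w2}; [](~p & (p -> q)) there: w1:F, w2:T. ✓
w3: successors {w1, w3}; [](~p & (p -> q)) there: w1:F, w3:F. ✗
Satisfying worlds: {w0, w1, w2}.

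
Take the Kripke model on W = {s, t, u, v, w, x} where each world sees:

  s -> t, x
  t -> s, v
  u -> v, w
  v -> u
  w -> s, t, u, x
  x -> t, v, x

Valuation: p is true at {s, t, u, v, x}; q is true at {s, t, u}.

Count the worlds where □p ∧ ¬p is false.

5

s: □p is T, ¬p is F. ✗
t: □p is T, ¬p is F. ✗
u: □p is F, ¬p is F. ✗
v: □p is T, ¬p is F. ✗
w: □p is T, ¬p is T. ✓
x: □p is T, ¬p is F. ✗
Satisfying worlds: {w}.
So □p ∧ ¬p fails at the other 5 worlds.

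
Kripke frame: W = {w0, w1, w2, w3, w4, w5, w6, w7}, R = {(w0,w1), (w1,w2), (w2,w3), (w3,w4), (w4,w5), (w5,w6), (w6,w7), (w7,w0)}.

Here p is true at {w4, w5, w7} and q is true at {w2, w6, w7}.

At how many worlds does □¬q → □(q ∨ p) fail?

3

w0: □¬q is T, □(q ∨ p) is F. ✗
w1: □¬q is F, □(q ∨ p) is T. ✓
w2: □¬q is T, □(q ∨ p) is F. ✗
w3: □¬q is T, □(q ∨ p) is T. ✓
w4: □¬q is T, □(q ∨ p) is T. ✓
w5: □¬q is F, □(q ∨ p) is T. ✓
w6: □¬q is F, □(q ∨ p) is T. ✓
w7: □¬q is T, □(q ∨ p) is F. ✗
Satisfying worlds: {w1, w3, w4, w5, w6}.
So □¬q → □(q ∨ p) fails at the other 3 worlds.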